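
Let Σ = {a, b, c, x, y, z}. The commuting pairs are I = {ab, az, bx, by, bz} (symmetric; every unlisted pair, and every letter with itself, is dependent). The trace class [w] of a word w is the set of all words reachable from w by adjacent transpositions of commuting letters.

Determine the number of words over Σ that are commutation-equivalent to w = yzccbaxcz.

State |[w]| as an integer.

0(y) covers ∅
1(z) covers 0:y
2(c) covers 1:z
3(c) covers 2:c
4(b) covers 3:c
5(a) covers 3:c
6(x) covers 5:a
7(c) covers 4:b, 6:x
8(z) covers 7:c
floor of heap: 0:y
completions by unplaced set U, small U first (add the entries for U minus each lowest piece of U):
  |U|=1: {8}:1
  |U|=2: {7,8}:1
  |U|=3: {4,7,8}:1  {6,7,8}:1
  |U|=4: {4,6,7,8}:2  {5,6,7,8}:1
  |U|=5: {4,5,6,7,8}:3
  |U|=6: {3,4,5,6,7,8}:3
  |U|=7: {2,3,4,5,6,7,8}:3
  start at 0(y): 3

3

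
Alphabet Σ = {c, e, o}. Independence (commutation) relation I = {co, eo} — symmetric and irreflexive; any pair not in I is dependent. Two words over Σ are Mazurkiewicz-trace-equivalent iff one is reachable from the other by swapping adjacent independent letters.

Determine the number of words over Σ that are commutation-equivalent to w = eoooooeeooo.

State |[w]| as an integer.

165

#0=e has no predecessor
#1=o has no predecessor
#2=o depends on [1:o]
#3=o depends on [2:o]
#4=o depends on [3:o]
#5=o depends on [4:o]
#6=e depends on [0:e]
#7=e depends on [6:e]
#8=o depends on [5:o]
#9=o depends on [8:o]
#10=o depends on [9:o]
sources: [0:e, 1:o]
N(rest) = Σ N(rest − s) over sources s of rest; N(one piece) = 1:
  size 1 → [7]=1  [10]=1
  size 2 → [6,7]=1  [7,10]=2  [9,10]=1
  size 3 → [0,6,7]=1  [6,7,10]=3  [7,9,10]=3  [8,9,10]=1
  size 4 → [0,6,7,10]=4  [5,8,9,10]=1  [6,7,9,10]=6  [7,8,9,10]=4
  size 5 → [0,6,7,9,10]=10  [4,5,8,9,10]=1  [5,7,8,9,10]=5  [6,7,8,9,10]=10
  size 6 → [0,6,7,8,9,10]=20  [3,4,5,8,9,10]=1  [4,5,7,8,9,10]=6  [5,6,7,8,9,10]=15
  size 7 → [0,5,6,7,8,9,10]=35  [2,3,4,5,8,9,10]=1  [3,4,5,7,8,9,10]=7  [4,5,6,7,8,9,10]=21
  size 8 → [0,4,5,6,7,8,9,10]=56  [1,2,3,4,5,8,9,10]=1  [2,3,4,5,7,8,9,10]=8  [3,4,5,6,7,8,9,10]=28
  size 9 → [0,3,4,5,6,7,8,9,10]=84  [1,2,3,4,5,7,8,9,10]=9  [2,3,4,5,6,7,8,9,10]=36
  first=0(e) contributes 45
  first=1(o) contributes 120
|[w]| = 165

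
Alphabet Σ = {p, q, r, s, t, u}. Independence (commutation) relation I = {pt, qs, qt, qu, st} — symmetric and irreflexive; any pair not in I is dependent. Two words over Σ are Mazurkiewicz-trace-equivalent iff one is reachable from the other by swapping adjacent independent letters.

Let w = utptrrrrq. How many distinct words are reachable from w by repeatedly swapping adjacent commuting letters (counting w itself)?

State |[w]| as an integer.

3

piece 0:u — minimal
piece 1:t rests on {0:u}
piece 2:p rests on {0:u}
piece 3:t rests on {1:t}
piece 4:r rests on {2:p, 3:t}
piece 5:r rests on {4:r}
piece 6:r rests on {5:r}
piece 7:r rests on {6:r}
piece 8:q rests on {7:r}
minimal pieces: {0:u}
ways to finish when only these pieces remain (= sum over removing one remaining piece with nothing left below it):
  1 left: {8}→1
  2 left: {7,8}→1
  3 left: {6,7,8}→1
  4 left: {5,6,7,8}→1
  5 left: {4,5,6,7,8}→1
  6 left: {2,4,5,6,7,8}→1  {3,4,5,6,7,8}→1
  7 left: {1,3,4,5,6,7,8}→1  {2,3,4,5,6,7,8}→2
  placing 0:u first → 3 extensions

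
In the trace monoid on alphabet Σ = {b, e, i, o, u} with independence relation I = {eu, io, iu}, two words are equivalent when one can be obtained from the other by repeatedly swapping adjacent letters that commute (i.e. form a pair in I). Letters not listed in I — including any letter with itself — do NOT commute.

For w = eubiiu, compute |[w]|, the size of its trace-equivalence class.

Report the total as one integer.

6

drop 0:e onto floor
drop 1:u onto floor
drop 2:b onto {0:e, 1:u}
drop 3:i onto {2:b}
drop 4:i onto {3:i}
drop 5:u onto {2:b}
ground layer = {0:e, 1:u}
drop-orders for the pieces not yet dropped (sum over which currently-grounded one goes next):
  1 to go: {4} 1  {5} 1
  2 to go: {3,4} 1  {4,5} 2
  3 to go: {3,4,5} 3
  4 to go: {2,3,4,5} 3
  if 0:e drops first: 3 orders
  if 1:u drops first: 3 orders
heap linearizations: 6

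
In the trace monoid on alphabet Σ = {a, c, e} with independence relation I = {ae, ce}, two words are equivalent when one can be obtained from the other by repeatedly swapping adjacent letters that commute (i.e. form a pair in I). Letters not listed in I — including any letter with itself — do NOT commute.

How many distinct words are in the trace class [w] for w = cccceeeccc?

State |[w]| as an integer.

120

#0=c has no predecessor
#1=c depends on [0:c]
#2=c depends on [1:c]
#3=c depends on [2:c]
#4=e has no predecessor
#5=e depends on [4:e]
#6=e depends on [5:e]
#7=c depends on [3:c]
#8=c depends on [7:c]
#9=c depends on [8:c]
sources: [0:c, 4:e]
N(rest) = Σ N(rest − s) over sources s of rest; N(one piece) = 1:
  size 1 → [6]=1  [9]=1
  size 2 → [5,6]=1  [6,9]=2  [8,9]=1
  size 3 → [4,5,6]=1  [5,6,9]=3  [6,8,9]=3  [7,8,9]=1
  size 4 → [3,7,8,9]=1  [4,5,6,9]=4  [5,6,8,9]=6  [6,7,8,9]=4
  size 5 → [2,3,7,8,9]=1  [3,6,7,8,9]=5  [4,5,6,8,9]=10  [5,6,7,8,9]=10
  size 6 → [1,2,3,7,8,9]=1  [2,3,6,7,8,9]=6  [3,5,6,7,8,9]=15  [4,5,6,7,8,9]=20
  size 7 → [0,1,2,3,7,8,9]=1  [1,2,3,6,7,8,9]=7  [2,3,5,6,7,8,9]=21  [3,4,5,6,7,8,9]=35
  size 8 → [0,1,2,3,6,7,8,9]=8  [1,2,3,5,6,7,8,9]=28  [2,3,4,5,6,7,8,9]=56
  first=0(c) contributes 84
  first=4(e) contributes 36
|[w]| = 120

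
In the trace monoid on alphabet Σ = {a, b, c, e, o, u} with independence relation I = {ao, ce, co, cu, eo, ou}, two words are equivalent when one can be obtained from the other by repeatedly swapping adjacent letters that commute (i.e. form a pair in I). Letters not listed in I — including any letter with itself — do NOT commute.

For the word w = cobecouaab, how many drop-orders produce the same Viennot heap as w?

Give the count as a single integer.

piece 0:c — minimal
piece 1:o — minimal
piece 2:b rests on {0:c, 1:o}
piece 3:e rests on {2:b}
piece 4:c rests on {2:b}
piece 5:o rests on {2:b}
piece 6:u rests on {3:e}
piece 7:a rests on {4:c, 6:u}
piece 8:a rests on {7:a}
piece 9:b rests on {5:o, 8:a}
minimal pieces: {0:c, 1:o}
ways to finish when only these pieces remain (= sum over removing one remaining piece with nothing left below it):
  1 left: {9}→1
  2 left: {5,9}→1  {8,9}→1
  3 left: {5,8,9}→2  {7,8,9}→1
  4 left: {4,7,8,9}→1  {5,7,8,9}→3  {6,7,8,9}→1
  5 left: {3,6,7,8,9}→1  {4,5,7,8,9}→4  {4,6,7,8,9}→2  {5,6,7,8,9}→4
  6 left: {3,4,6,7,8,9}→3  {3,5,6,7,8,9}→5  {4,5,6,7,8,9}→10
  7 left: {3,4,5,6,7,8,9}→18
  8 left: {2,3,4,5,6,7,8,9}→18
  placing 0:c first → 18 extensions
  placing 1:o first → 18 extensions
total linear extensions = 36

36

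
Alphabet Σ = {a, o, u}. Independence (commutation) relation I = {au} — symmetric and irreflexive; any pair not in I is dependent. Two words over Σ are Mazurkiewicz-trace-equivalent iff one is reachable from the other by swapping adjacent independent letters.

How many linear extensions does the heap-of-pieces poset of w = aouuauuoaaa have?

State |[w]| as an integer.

5

piece 0:a — minimal
piece 1:o rests on {0:a}
piece 2:u rests on {1:o}
piece 3:u rests on {2:u}
piece 4:a rests on {1:o}
piece 5:u rests on {3:u}
piece 6:u rests on {5:u}
piece 7:o rests on {4:a, 6:u}
piece 8:a rests on {7:o}
piece 9:a rests on {8:a}
piece 10:a rests on {9:a}
minimal pieces: {0:a}
ways to finish when only these pieces remain (= sum over removing one remaining piece with nothing left below it):
  1 left: {10}→1
  2 left: {9,10}→1
  3 left: {8,9,10}→1
  4 left: {7,8,9,10}→1
  5 left: {4,7,8,9,10}→1  {6,7,8,9,10}→1
  6 left: {4,6,7,8,9,10}→2  {5,6,7,8,9,10}→1
  7 left: {3,5,6,7,8,9,10}→1  {4,5,6,7,8,9,10}→3
  8 left: {2,3,5,6,7,8,9,10}→1  {3,4,5,6,7,8,9,10}→4
  9 left: {2,3,4,5,6,7,8,9,10}→5
  placing 0:a first → 5 extensions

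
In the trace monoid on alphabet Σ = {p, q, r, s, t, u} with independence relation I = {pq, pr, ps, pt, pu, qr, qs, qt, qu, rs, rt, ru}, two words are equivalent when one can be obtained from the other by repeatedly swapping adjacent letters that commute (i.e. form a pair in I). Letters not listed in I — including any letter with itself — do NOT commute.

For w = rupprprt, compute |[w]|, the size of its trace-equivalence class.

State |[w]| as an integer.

560

#0=r has no predecessor
#1=u has no predecessor
#2=p has no predecessor
#3=p depends on [2:p]
#4=r depends on [0:r]
#5=p depends on [3:p]
#6=r depends on [4:r]
#7=t depends on [1:u]
sources: [0:r, 1:u, 2:p]
N(rest) = Σ N(rest − s) over sources s of rest; N(one piece) = 1:
  size 1 → [5]=1  [6]=1  [7]=1
  size 2 → [1,7]=1  [3,5]=1  [4,6]=1  [5,6]=2  [5,7]=2  [6,7]=2
  size 3 → [0,4,6]=1  [1,5,7]=3  [1,6,7]=3  [2,3,5]=1  [3,5,6]=3  [3,5,7]=3  [4,5,6]=3  [4,6,7]=3  [5,6,7]=6
  size 4 → [0,4,5,6]=4  [0,4,6,7]=4  [1,3,5,7]=6  [1,4,6,7]=6  [1,5,6,7]=12  [2,3,5,6]=4  [2,3,5,7]=4  [3,4,5,6]=6  [3,5,6,7]=12  [4,5,6,7]=12
  size 5 → [0,1,4,6,7]=10  [0,3,4,5,6]=10  [0,4,5,6,7]=20  [1,2,3,5,7]=10  [1,3,5,6,7]=30  [1,4,5,6,7]=30  [2,3,4,5,6]=10  [2,3,5,6,7]=20  [3,4,5,6,7]=30
  size 6 → [0,1,4,5,6,7]=60  [0,2,3,4,5,6]=20  [0,3,4,5,6,7]=60  [1,2,3,5,6,7]=60  [1,3,4,5,6,7]=90  [2,3,4,5,6,7]=60
  first=0(r) contributes 210
  first=1(u) contributes 140
  first=2(p) contributes 210
|[w]| = 560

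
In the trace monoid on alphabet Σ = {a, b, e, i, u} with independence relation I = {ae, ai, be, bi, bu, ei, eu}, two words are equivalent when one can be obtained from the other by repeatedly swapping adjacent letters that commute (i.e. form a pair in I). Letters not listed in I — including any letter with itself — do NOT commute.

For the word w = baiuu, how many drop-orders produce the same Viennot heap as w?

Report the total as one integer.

3

0(b) covers ∅
1(a) covers 0:b
2(i) covers ∅
3(u) covers 1:a, 2:i
4(u) covers 3:u
floor of heap: 0:b, 2:i
completions by unplaced set U, small U first (add the entries for U minus each lowest piece of U):
  |U|=1: {4}:1
  |U|=2: {3,4}:1
  |U|=3: {1,3,4}:1  {2,3,4}:1
  start at 0(b): 2
  start at 2(i): 1
sum over floor = 3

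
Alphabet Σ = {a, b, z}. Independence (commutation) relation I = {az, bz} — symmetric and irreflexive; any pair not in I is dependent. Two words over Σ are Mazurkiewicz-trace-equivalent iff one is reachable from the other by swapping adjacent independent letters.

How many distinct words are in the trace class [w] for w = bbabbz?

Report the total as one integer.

6

0(b) covers ∅
1(b) covers 0:b
2(a) covers 1:b
3(b) covers 2:a
4(b) covers 3:b
5(z) covers ∅
floor of heap: 0:b, 5:z
completions by unplaced set U, small U first (add the entries for U minus each lowest piece of U):
  |U|=1: {4}:1  {5}:1
  |U|=2: {3,4}:1  {4,5}:2
  |U|=3: {2,3,4}:1  {3,4,5}:3
  |U|=4: {1,2,3,4}:1  {2,3,4,5}:4
  start at 0(b): 5
  start at 5(z): 1
sum over floor = 6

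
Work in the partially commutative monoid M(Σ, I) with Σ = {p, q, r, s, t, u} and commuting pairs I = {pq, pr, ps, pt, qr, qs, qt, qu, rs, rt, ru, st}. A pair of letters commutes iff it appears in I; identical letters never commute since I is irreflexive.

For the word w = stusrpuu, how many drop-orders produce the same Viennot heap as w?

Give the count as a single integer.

drop 0:s onto floor
drop 1:t onto floor
drop 2:u onto {0:s, 1:t}
drop 3:s onto {2:u}
drop 4:r onto floor
drop 5:p onto {2:u}
drop 6:u onto {3:s, 5:p}
drop 7:u onto {6:u}
ground layer = {0:s, 1:t, 4:r}
drop-orders for the pieces not yet dropped (sum over which currently-grounded one goes next):
  1 to go: {4} 1  {7} 1
  2 to go: {4,7} 2  {6,7} 1
  3 to go: {3,6,7} 1  {4,6,7} 3  {5,6,7} 1
  4 to go: {3,4,6,7} 4  {3,5,6,7} 2  {4,5,6,7} 4
  5 to go: {2,3,5,6,7} 2  {3,4,5,6,7} 10
  6 to go: {0,2,3,5,6,7} 2  {1,2,3,5,6,7} 2  {2,3,4,5,6,7} 12
  if 0:s drops first: 14 orders
  if 1:t drops first: 14 orders
  if 4:r drops first: 4 orders
heap linearizations: 32

32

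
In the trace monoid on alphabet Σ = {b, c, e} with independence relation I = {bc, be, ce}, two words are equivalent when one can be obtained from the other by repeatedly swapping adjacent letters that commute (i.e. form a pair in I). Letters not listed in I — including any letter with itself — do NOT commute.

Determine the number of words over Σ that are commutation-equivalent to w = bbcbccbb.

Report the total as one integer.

56

drop 0:b onto floor
drop 1:b onto {0:b}
drop 2:c onto floor
drop 3:b onto {1:b}
drop 4:c onto {2:c}
drop 5:c onto {4:c}
drop 6:b onto {3:b}
drop 7:b onto {6:b}
ground layer = {0:b, 2:c}
drop-orders for the pieces not yet dropped (sum over which currently-grounded one goes next):
  1 to go: {5} 1  {7} 1
  2 to go: {4,5} 1  {5,7} 2  {6,7} 1
  3 to go: {2,4,5} 1  {3,6,7} 1  {4,5,7} 3  {5,6,7} 3
  4 to go: {1,3,6,7} 1  {2,4,5,7} 4  {3,5,6,7} 4  {4,5,6,7} 6
  5 to go: {0,1,3,6,7} 1  {1,3,5,6,7} 5  {2,4,5,6,7} 10  {3,4,5,6,7} 10
  6 to go: {0,1,3,5,6,7} 6  {1,3,4,5,6,7} 15  {2,3,4,5,6,7} 20
  if 0:b drops first: 35 orders
  if 2:c drops first: 21 orders
heap linearizations: 56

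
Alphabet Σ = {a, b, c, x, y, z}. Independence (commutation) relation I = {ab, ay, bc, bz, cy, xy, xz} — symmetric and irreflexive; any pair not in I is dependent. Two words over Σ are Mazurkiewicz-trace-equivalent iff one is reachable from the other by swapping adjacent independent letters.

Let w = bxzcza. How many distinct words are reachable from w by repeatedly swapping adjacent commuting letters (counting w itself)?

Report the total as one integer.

3

#0=b has no predecessor
#1=x depends on [0:b]
#2=z has no predecessor
#3=c depends on [1:x, 2:z]
#4=z depends on [3:c]
#5=a depends on [4:z]
sources: [0:b, 2:z]
N(rest) = Σ N(rest − s) over sources s of rest; N(one piece) = 1:
  size 1 → [5]=1
  size 2 → [4,5]=1
  size 3 → [3,4,5]=1
  size 4 → [1,3,4,5]=1  [2,3,4,5]=1
  first=0(b) contributes 2
  first=2(z) contributes 1
|[w]| = 3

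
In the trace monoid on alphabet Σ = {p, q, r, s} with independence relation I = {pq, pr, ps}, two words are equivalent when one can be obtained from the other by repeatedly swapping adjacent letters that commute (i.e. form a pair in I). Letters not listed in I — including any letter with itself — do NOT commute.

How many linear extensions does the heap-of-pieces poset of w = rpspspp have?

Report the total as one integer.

35

drop 0:r onto floor
drop 1:p onto floor
drop 2:s onto {0:r}
drop 3:p onto {1:p}
drop 4:s onto {2:s}
drop 5:p onto {3:p}
drop 6:p onto {5:p}
ground layer = {0:r, 1:p}
drop-orders for the pieces not yet dropped (sum over which currently-grounded one goes next):
  1 to go: {4} 1  {6} 1
  2 to go: {2,4} 1  {4,6} 2  {5,6} 1
  3 to go: {0,2,4} 1  {2,4,6} 3  {3,5,6} 1  {4,5,6} 3
  4 to go: {0,2,4,6} 4  {1,3,5,6} 1  {2,4,5,6} 6  {3,4,5,6} 4
  5 to go: {0,2,4,5,6} 10  {1,3,4,5,6} 5  {2,3,4,5,6} 10
  if 0:r drops first: 15 orders
  if 1:p drops first: 20 orders
heap linearizations: 35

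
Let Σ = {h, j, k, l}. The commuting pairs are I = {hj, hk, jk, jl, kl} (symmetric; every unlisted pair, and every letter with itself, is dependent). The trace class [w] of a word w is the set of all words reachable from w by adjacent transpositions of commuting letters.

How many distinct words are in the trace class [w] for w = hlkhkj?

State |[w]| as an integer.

drop 0:h onto floor
drop 1:l onto {0:h}
drop 2:k onto floor
drop 3:h onto {1:l}
drop 4:k onto {2:k}
drop 5:j onto floor
ground layer = {0:h, 2:k, 5:j}
drop-orders for the pieces not yet dropped (sum over which currently-grounded one goes next):
  1 to go: {3} 1  {4} 1  {5} 1
  2 to go: {1,3} 1  {2,4} 1  {3,4} 2  {3,5} 2  {4,5} 2
  3 to go: {0,1,3} 1  {1,3,4} 3  {1,3,5} 3  {2,3,4} 3  {2,4,5} 3  {3,4,5} 6
  4 to go: {0,1,3,4} 4  {0,1,3,5} 4  {1,2,3,4} 6  {1,3,4,5} 12  {2,3,4,5} 12
  if 0:h drops first: 30 orders
  if 2:k drops first: 20 orders
  if 5:j drops first: 10 orders
heap linearizations: 60

60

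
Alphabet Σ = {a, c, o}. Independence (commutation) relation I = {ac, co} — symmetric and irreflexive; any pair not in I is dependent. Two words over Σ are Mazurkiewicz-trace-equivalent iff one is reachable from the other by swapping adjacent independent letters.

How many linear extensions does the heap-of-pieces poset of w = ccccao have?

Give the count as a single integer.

15

piece 0:c — minimal
piece 1:c rests on {0:c}
piece 2:c rests on {1:c}
piece 3:c rests on {2:c}
piece 4:a — minimal
piece 5:o rests on {4:a}
minimal pieces: {0:c, 4:a}
ways to finish when only these pieces remain (= sum over removing one remaining piece with nothing left below it):
  1 left: {3}→1  {5}→1
  2 left: {2,3}→1  {3,5}→2  {4,5}→1
  3 left: {1,2,3}→1  {2,3,5}→3  {3,4,5}→3
  4 left: {0,1,2,3}→1  {1,2,3,5}→4  {2,3,4,5}→6
  placing 0:c first → 10 extensions
  placing 4:a first → 5 extensions
total linear extensions = 15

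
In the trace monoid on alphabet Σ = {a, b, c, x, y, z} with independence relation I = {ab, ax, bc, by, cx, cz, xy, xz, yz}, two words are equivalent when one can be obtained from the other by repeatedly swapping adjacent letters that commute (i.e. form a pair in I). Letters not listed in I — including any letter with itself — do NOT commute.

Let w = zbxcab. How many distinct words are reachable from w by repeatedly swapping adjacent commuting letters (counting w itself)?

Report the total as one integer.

14

drop 0:z onto floor
drop 1:b onto {0:z}
drop 2:x onto {1:b}
drop 3:c onto floor
drop 4:a onto {0:z, 3:c}
drop 5:b onto {2:x}
ground layer = {0:z, 3:c}
drop-orders for the pieces not yet dropped (sum over which currently-grounded one goes next):
  1 to go: {4} 1  {5} 1
  2 to go: {2,5} 1  {3,4} 1  {4,5} 2
  3 to go: {1,2,5} 1  {2,4,5} 3  {3,4,5} 3
  4 to go: {1,2,4,5} 4  {2,3,4,5} 6
  if 0:z drops first: 10 orders
  if 3:c drops first: 4 orders
heap linearizations: 14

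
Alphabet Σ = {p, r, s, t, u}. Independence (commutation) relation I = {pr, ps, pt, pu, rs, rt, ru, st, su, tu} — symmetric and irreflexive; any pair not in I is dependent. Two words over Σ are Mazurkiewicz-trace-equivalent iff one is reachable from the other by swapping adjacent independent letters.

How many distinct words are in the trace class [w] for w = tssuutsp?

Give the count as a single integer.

1680

drop 0:t onto floor
drop 1:s onto floor
drop 2:s onto {1:s}
drop 3:u onto floor
drop 4:u onto {3:u}
drop 5:t onto {0:t}
drop 6:s onto {2:s}
drop 7:p onto floor
ground layer = {0:t, 1:s, 3:u, 7:p}
drop-orders for the pieces not yet dropped (sum over which currently-grounded one goes next):
  1 to go: {4} 1  {5} 1  {6} 1  {7} 1
  2 to go: {0,5} 1  {2,6} 1  {3,4} 1  {4,5} 2  {4,6} 2  {4,7} 2  {5,6} 2  {5,7} 2  {6,7} 2
  3 to go: {0,4,5} 3  {0,5,6} 3  {0,5,7} 3  {1,2,6} 1  {2,4,6} 3  {2,5,6} 3  {2,6,7} 3  {3,4,5} 3  {3,4,6} 3  {3,4,7} 3  {4,5,6} 6  {4,5,7} 6  {4,6,7} 6  {5,6,7} 6
  4 to go: {0,2,5,6} 6  {0,3,4,5} 6  {0,4,5,6} 12  {0,4,5,7} 12  {0,5,6,7} 12  {1,2,4,6} 4  {1,2,5,6} 4  {1,2,6,7} 4  {2,3,4,6} 6  {2,4,5,6} 12  {2,4,6,7} 12  {2,5,6,7} 12  {3,4,5,6} 12  {3,4,5,7} 12  {3,4,6,7} 12  {4,5,6,7} 24
  5 to go: {0,1,2,5,6} 10  {0,2,4,5,6} 30  {0,2,5,6,7} 30  {0,3,4,5,6} 30  {0,3,4,5,7} 30  {0,4,5,6,7} 60  {1,2,3,4,6} 10  {1,2,4,5,6} 20  {1,2,4,6,7} 20  {1,2,5,6,7} 20  {2,3,4,5,6} 30  {2,3,4,6,7} 30  {2,4,5,6,7} 60  {3,4,5,6,7} 60
  6 to go: {0,1,2,4,5,6} 60  {0,1,2,5,6,7} 60  {0,2,3,4,5,6} 90  {0,2,4,5,6,7} 180  {0,3,4,5,6,7} 180  {1,2,3,4,5,6} 60  {1,2,3,4,6,7} 60  {1,2,4,5,6,7} 120  {2,3,4,5,6,7} 180
  if 0:t drops first: 420 orders
  if 1:s drops first: 630 orders
  if 3:u drops first: 420 orders
  if 7:p drops first: 210 orders
heap linearizations: 1680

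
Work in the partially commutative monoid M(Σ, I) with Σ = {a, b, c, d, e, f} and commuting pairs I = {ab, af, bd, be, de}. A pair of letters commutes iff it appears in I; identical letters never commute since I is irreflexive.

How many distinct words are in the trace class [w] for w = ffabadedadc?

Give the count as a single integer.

120

piece 0:f — minimal
piece 1:f rests on {0:f}
piece 2:a — minimal
piece 3:b rests on {1:f}
piece 4:a rests on {2:a}
piece 5:d rests on {1:f, 4:a}
piece 6:e rests on {1:f, 4:a}
piece 7:d rests on {5:d}
piece 8:a rests on {6:e, 7:d}
piece 9:d rests on {8:a}
piece 10:c rests on {3:b, 9:d}
minimal pieces: {0:f, 2:a}
ways to finish when only these pieces remain (= sum over removing one remaining piece with nothing left below it):
  1 left: {10}→1
  2 left: {3,10}→1  {9,10}→1
  3 left: {3,9,10}→2  {8,9,10}→1
  4 left: {3,8,9,10}→3  {6,8,9,10}→1  {7,8,9,10}→1
  5 left: {3,6,8,9,10}→4  {3,7,8,9,10}→4  {5,7,8,9,10}→1  {6,7,8,9,10}→2
  6 left: {3,5,7,8,9,10}→5  {3,6,7,8,9,10}→10  {5,6,7,8,9,10}→3
  7 left: {3,5,6,7,8,9,10}→18  {4,5,6,7,8,9,10}→3
  8 left: {1,3,5,6,7,8,9,10}→18  {2,4,5,6,7,8,9,10}→3  {3,4,5,6,7,8,9,10}→21
  9 left: {0,1,3,5,6,7,8,9,10}→18  {1,3,4,5,6,7,8,9,10}→39  {2,3,4,5,6,7,8,9,10}→24
  placing 0:f first → 63 extensions
  placing 2:a first → 57 extensions
total linear extensions = 120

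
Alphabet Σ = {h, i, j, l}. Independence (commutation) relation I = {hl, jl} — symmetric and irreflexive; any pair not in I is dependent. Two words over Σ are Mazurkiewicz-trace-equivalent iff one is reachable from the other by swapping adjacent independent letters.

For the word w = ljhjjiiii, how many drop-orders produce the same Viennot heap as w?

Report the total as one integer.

0(l) covers ∅
1(j) covers ∅
2(h) covers 1:j
3(j) covers 2:h
4(j) covers 3:j
5(i) covers 0:l, 4:j
6(i) covers 5:i
7(i) covers 6:i
8(i) covers 7:i
floor of heap: 0:l, 1:j
completions by unplaced set U, small U first (add the entries for U minus each lowest piece of U):
  |U|=1: {8}:1
  |U|=2: {7,8}:1
  |U|=3: {6,7,8}:1
  |U|=4: {5,6,7,8}:1
  |U|=5: {0,5,6,7,8}:1  {4,5,6,7,8}:1
  |U|=6: {0,4,5,6,7,8}:2  {3,4,5,6,7,8}:1
  |U|=7: {0,3,4,5,6,7,8}:3  {2,3,4,5,6,7,8}:1
  start at 0(l): 1
  start at 1(j): 4
sum over floor = 5

5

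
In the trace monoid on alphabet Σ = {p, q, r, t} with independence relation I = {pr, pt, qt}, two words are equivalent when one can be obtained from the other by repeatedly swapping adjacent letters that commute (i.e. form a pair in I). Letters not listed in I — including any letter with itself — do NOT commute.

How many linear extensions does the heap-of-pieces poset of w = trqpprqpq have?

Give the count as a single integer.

drop 0:t onto floor
drop 1:r onto {0:t}
drop 2:q onto {1:r}
drop 3:p onto {2:q}
drop 4:p onto {3:p}
drop 5:r onto {2:q}
drop 6:q onto {4:p, 5:r}
drop 7:p onto {6:q}
drop 8:q onto {7:p}
ground layer = {0:t}
drop-orders for the pieces not yet dropped (sum over which currently-grounded one goes next):
  1 to go: {8} 1
  2 to go: {7,8} 1
  3 to go: {6,7,8} 1
  4 to go: {4,6,7,8} 1  {5,6,7,8} 1
  5 to go: {3,4,6,7,8} 1  {4,5,6,7,8} 2
  6 to go: {3,4,5,6,7,8} 3
  7 to go: {2,3,4,5,6,7,8} 3
  if 0:t drops first: 3 orders

3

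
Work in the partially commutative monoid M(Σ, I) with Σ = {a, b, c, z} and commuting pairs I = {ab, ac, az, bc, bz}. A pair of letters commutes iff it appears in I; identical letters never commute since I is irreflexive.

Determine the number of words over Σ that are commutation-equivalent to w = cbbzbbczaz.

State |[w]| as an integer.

#0=c has no predecessor
#1=b has no predecessor
#2=b depends on [1:b]
#3=z depends on [0:c]
#4=b depends on [2:b]
#5=b depends on [4:b]
#6=c depends on [3:z]
#7=z depends on [6:c]
#8=a has no predecessor
#9=z depends on [7:z]
sources: [0:c, 1:b, 8:a]
N(rest) = Σ N(rest − s) over sources s of rest; N(one piece) = 1:
  size 1 → [5]=1  [8]=1  [9]=1
  size 2 → [4,5]=1  [5,8]=2  [5,9]=2  [7,9]=1  [8,9]=2
  size 3 → [2,4,5]=1  [4,5,8]=3  [4,5,9]=3  [5,7,9]=3  [5,8,9]=6  [6,7,9]=1  [7,8,9]=3
  size 4 → [1,2,4,5]=1  [2,4,5,8]=4  [2,4,5,9]=4  [3,6,7,9]=1  [4,5,7,9]=6  [4,5,8,9]=12  [5,6,7,9]=4  [5,7,8,9]=12  [6,7,8,9]=4
  size 5 → [0,3,6,7,9]=1  [1,2,4,5,8]=5  [1,2,4,5,9]=5  [2,4,5,7,9]=10  [2,4,5,8,9]=20  [3,5,6,7,9]=5  [3,6,7,8,9]=5  [4,5,6,7,9]=10  [4,5,7,8,9]=30  [5,6,7,8,9]=20
  size 6 → [0,3,5,6,7,9]=6  [0,3,6,7,8,9]=6  [1,2,4,5,7,9]=15  [1,2,4,5,8,9]=30  [2,4,5,6,7,9]=20  [2,4,5,7,8,9]=60  [3,4,5,6,7,9]=15  [3,5,6,7,8,9]=30  [4,5,6,7,8,9]=60
  size 7 → [0,3,4,5,6,7,9]=21  [0,3,5,6,7,8,9]=42  [1,2,4,5,6,7,9]=35  [1,2,4,5,7,8,9]=105  [2,3,4,5,6,7,9]=35  [2,4,5,6,7,8,9]=140  [3,4,5,6,7,8,9]=105
  size 8 → [0,2,3,4,5,6,7,9]=56  [0,3,4,5,6,7,8,9]=168  [1,2,3,4,5,6,7,9]=70  [1,2,4,5,6,7,8,9]=280  [2,3,4,5,6,7,8,9]=280
  first=0(c) contributes 630
  first=1(b) contributes 504
  first=8(a) contributes 126
|[w]| = 1260

1260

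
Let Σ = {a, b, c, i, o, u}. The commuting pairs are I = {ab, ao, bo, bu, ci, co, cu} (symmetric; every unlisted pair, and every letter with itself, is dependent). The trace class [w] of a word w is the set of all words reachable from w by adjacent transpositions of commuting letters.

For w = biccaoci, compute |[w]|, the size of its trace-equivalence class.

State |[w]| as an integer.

21

piece 0:b — minimal
piece 1:i rests on {0:b}
piece 2:c rests on {0:b}
piece 3:c rests on {2:c}
piece 4:a rests on {1:i, 3:c}
piece 5:o rests on {1:i}
piece 6:c rests on {4:a}
piece 7:i rests on {4:a, 5:o}
minimal pieces: {0:b}
ways to finish when only these pieces remain (= sum over removing one remaining piece with nothing left below it):
  1 left: {6}→1  {7}→1
  2 left: {5,7}→1  {6,7}→2
  3 left: {4,6,7}→2  {5,6,7}→3
  4 left: {3,4,6,7}→2  {4,5,6,7}→5
  5 left: {1,4,5,6,7}→5  {2,3,4,6,7}→2  {3,4,5,6,7}→7
  6 left: {1,3,4,5,6,7}→12  {2,3,4,5,6,7}→9
  placing 0:b first → 21 extensions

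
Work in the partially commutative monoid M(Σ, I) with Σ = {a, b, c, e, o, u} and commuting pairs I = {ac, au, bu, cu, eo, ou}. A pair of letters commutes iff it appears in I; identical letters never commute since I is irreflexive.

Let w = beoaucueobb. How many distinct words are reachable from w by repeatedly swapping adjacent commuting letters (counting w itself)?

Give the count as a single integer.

82

0(b) covers ∅
1(e) covers 0:b
2(o) covers 0:b
3(a) covers 1:e, 2:o
4(u) covers 1:e
5(c) covers 1:e, 2:o
6(u) covers 4:u
7(e) covers 3:a, 5:c, 6:u
8(o) covers 3:a, 5:c
9(b) covers 7:e, 8:o
10(b) covers 9:b
floor of heap: 0:b
completions by unplaced set U, small U first (add the entries for U minus each lowest piece of U):
  |U|=1: {10}:1
  |U|=2: {9,10}:1
  |U|=3: {7,9,10}:1  {8,9,10}:1
  |U|=4: {6,7,9,10}:1  {7,8,9,10}:2
  |U|=5: {3,7,8,9,10}:2  {4,6,7,9,10}:1  {5,7,8,9,10}:2  {6,7,8,9,10}:3
  |U|=6: {3,5,7,8,9,10}:4  {3,6,7,8,9,10}:5  {4,6,7,8,9,10}:4  {5,6,7,8,9,10}:5
  |U|=7: {2,3,5,7,8,9,10}:4  {3,4,6,7,8,9,10}:9  {3,5,6,7,8,9,10}:14  {4,5,6,7,8,9,10}:9
  |U|=8: {2,3,5,6,7,8,9,10}:18  {3,4,5,6,7,8,9,10}:32
  |U|=9: {1,3,4,5,6,7,8,9,10}:32  {2,3,4,5,6,7,8,9,10}:50
  start at 0(b): 82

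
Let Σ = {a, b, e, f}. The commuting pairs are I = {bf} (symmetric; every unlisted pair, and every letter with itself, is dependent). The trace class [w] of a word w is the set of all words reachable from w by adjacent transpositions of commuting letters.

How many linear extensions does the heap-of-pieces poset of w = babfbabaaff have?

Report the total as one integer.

3

drop 0:b onto floor
drop 1:a onto {0:b}
drop 2:b onto {1:a}
drop 3:f onto {1:a}
drop 4:b onto {2:b}
drop 5:a onto {3:f, 4:b}
drop 6:b onto {5:a}
drop 7:a onto {6:b}
drop 8:a onto {7:a}
drop 9:f onto {8:a}
drop 10:f onto {9:f}
ground layer = {0:b}
drop-orders for the pieces not yet dropped (sum over which currently-grounded one goes next):
  1 to go: {10} 1
  2 to go: {9,10} 1
  3 to go: {8,9,10} 1
  4 to go: {7,8,9,10} 1
  5 to go: {6,7,8,9,10} 1
  6 to go: {5,6,7,8,9,10} 1
  7 to go: {3,5,6,7,8,9,10} 1  {4,5,6,7,8,9,10} 1
  8 to go: {2,4,5,6,7,8,9,10} 1  {3,4,5,6,7,8,9,10} 2
  9 to go: {2,3,4,5,6,7,8,9,10} 3
  if 0:b drops first: 3 orders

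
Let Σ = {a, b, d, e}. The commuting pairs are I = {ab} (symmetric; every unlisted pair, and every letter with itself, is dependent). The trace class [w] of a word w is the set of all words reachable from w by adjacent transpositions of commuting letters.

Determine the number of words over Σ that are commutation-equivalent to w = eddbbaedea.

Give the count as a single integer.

drop 0:e onto floor
drop 1:d onto {0:e}
drop 2:d onto {1:d}
drop 3:b onto {2:d}
drop 4:b onto {3:b}
drop 5:a onto {2:d}
drop 6:e onto {4:b, 5:a}
drop 7:d onto {6:e}
drop 8:e onto {7:d}
drop 9:a onto {8:e}
ground layer = {0:e}
drop-orders for the pieces not yet dropped (sum over which currently-grounded one goes next):
  1 to go: {9} 1
  2 to go: {8,9} 1
  3 to go: {7,8,9} 1
  4 to go: {6,7,8,9} 1
  5 to go: {4,6,7,8,9} 1  {5,6,7,8,9} 1
  6 to go: {3,4,6,7,8,9} 1  {4,5,6,7,8,9} 2
  7 to go: {3,4,5,6,7,8,9} 3
  8 to go: {2,3,4,5,6,7,8,9} 3
  if 0:e drops first: 3 orders

3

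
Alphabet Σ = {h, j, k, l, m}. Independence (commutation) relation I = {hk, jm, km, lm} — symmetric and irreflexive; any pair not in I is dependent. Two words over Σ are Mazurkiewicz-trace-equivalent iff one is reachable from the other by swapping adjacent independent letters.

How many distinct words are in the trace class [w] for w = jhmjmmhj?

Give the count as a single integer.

4

0(j) covers ∅
1(h) covers 0:j
2(m) covers 1:h
3(j) covers 1:h
4(m) covers 2:m
5(m) covers 4:m
6(h) covers 3:j, 5:m
7(j) covers 6:h
floor of heap: 0:j
completions by unplaced set U, small U first (add the entries for U minus each lowest piece of U):
  |U|=1: {7}:1
  |U|=2: {6,7}:1
  |U|=3: {3,6,7}:1  {5,6,7}:1
  |U|=4: {3,5,6,7}:2  {4,5,6,7}:1
  |U|=5: {2,4,5,6,7}:1  {3,4,5,6,7}:3
  |U|=6: {2,3,4,5,6,7}:4
  start at 0(j): 4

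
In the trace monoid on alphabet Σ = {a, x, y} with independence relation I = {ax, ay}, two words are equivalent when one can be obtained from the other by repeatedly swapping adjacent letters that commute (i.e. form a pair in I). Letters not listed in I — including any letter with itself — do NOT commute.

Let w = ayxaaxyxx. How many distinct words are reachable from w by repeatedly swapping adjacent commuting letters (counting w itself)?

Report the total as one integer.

84

piece 0:a — minimal
piece 1:y — minimal
piece 2:x rests on {1:y}
piece 3:a rests on {0:a}
piece 4:a rests on {3:a}
piece 5:x rests on {2:x}
piece 6:y rests on {5:x}
piece 7:x rests on {6:y}
piece 8:x rests on {7:x}
minimal pieces: {0:a, 1:y}
ways to finish when only these pieces remain (= sum over removing one remaining piece with nothing left below it):
  1 left: {4}→1  {8}→1
  2 left: {3,4}→1  {4,8}→2  {7,8}→1
  3 left: {0,3,4}→1  {3,4,8}→3  {4,7,8}→3  {6,7,8}→1
  4 left: {0,3,4,8}→4  {3,4,7,8}→6  {4,6,7,8}→4  {5,6,7,8}→1
  5 left: {0,3,4,7,8}→10  {2,5,6,7,8}→1  {3,4,6,7,8}→10  {4,5,6,7,8}→5
  6 left: {0,3,4,6,7,8}→20  {1,2,5,6,7,8}→1  {2,4,5,6,7,8}→6  {3,4,5,6,7,8}→15
  7 left: {0,3,4,5,6,7,8}→35  {1,2,4,5,6,7,8}→7  {2,3,4,5,6,7,8}→21
  placing 0:a first → 28 extensions
  placing 1:y first → 56 extensions
total linear extensions = 84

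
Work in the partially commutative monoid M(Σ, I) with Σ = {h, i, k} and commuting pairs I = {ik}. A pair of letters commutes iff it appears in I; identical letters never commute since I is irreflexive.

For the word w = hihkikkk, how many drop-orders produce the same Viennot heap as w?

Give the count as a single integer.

drop 0:h onto floor
drop 1:i onto {0:h}
drop 2:h onto {1:i}
drop 3:k onto {2:h}
drop 4:i onto {2:h}
drop 5:k onto {3:k}
drop 6:k onto {5:k}
drop 7:k onto {6:k}
ground layer = {0:h}
drop-orders for the pieces not yet dropped (sum over which currently-grounded one goes next):
  1 to go: {4} 1  {7} 1
  2 to go: {4,7} 2  {6,7} 1
  3 to go: {4,6,7} 3  {5,6,7} 1
  4 to go: {3,5,6,7} 1  {4,5,6,7} 4
  5 to go: {3,4,5,6,7} 5
  6 to go: {2,3,4,5,6,7} 5
  if 0:h drops first: 5 orders

5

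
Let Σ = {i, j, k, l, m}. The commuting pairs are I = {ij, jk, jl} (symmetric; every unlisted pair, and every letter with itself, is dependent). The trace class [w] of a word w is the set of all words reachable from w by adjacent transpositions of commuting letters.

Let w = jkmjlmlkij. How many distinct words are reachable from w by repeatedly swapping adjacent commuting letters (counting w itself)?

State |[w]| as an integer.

drop 0:j onto floor
drop 1:k onto floor
drop 2:m onto {0:j, 1:k}
drop 3:j onto {2:m}
drop 4:l onto {2:m}
drop 5:m onto {3:j, 4:l}
drop 6:l onto {5:m}
drop 7:k onto {6:l}
drop 8:i onto {7:k}
drop 9:j onto {5:m}
ground layer = {0:j, 1:k}
drop-orders for the pieces not yet dropped (sum over which currently-grounded one goes next):
  1 to go: {8} 1  {9} 1
  2 to go: {7,8} 1  {8,9} 2
  3 to go: {6,7,8} 1  {7,8,9} 3
  4 to go: {6,7,8,9} 4
  5 to go: {5,6,7,8,9} 4
  6 to go: {3,5,6,7,8,9} 4  {4,5,6,7,8,9} 4
  7 to go: {3,4,5,6,7,8,9} 8
  8 to go: {2,3,4,5,6,7,8,9} 8
  if 0:j drops first: 8 orders
  if 1:k drops first: 8 orders
heap linearizations: 16

16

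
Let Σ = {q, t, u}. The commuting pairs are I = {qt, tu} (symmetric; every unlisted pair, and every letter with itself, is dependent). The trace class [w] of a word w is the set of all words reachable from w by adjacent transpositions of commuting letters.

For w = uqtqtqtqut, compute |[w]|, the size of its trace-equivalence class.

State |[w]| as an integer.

210

0(u) covers ∅
1(q) covers 0:u
2(t) covers ∅
3(q) covers 1:q
4(t) covers 2:t
5(q) covers 3:q
6(t) covers 4:t
7(q) covers 5:q
8(u) covers 7:q
9(t) covers 6:t
floor of heap: 0:u, 2:t
completions by unplaced set U, small U first (add the entries for U minus each lowest piece of U):
  |U|=1: {8}:1  {9}:1
  |U|=2: {6,9}:1  {7,8}:1  {8,9}:2
  |U|=3: {4,6,9}:1  {5,7,8}:1  {6,8,9}:3  {7,8,9}:3
  |U|=4: {2,4,6,9}:1  {3,5,7,8}:1  {4,6,8,9}:4  {5,7,8,9}:4  {6,7,8,9}:6
  |U|=5: {1,3,5,7,8}:1  {2,4,6,8,9}:5  {3,5,7,8,9}:5  {4,6,7,8,9}:10  {5,6,7,8,9}:10
  |U|=6: {0,1,3,5,7,8}:1  {1,3,5,7,8,9}:6  {2,4,6,7,8,9}:15  {3,5,6,7,8,9}:15  {4,5,6,7,8,9}:20
  |U|=7: {0,1,3,5,7,8,9}:7  {1,3,5,6,7,8,9}:21  {2,4,5,6,7,8,9}:35  {3,4,5,6,7,8,9}:35
  |U|=8: {0,1,3,5,6,7,8,9}:28  {1,3,4,5,6,7,8,9}:56  {2,3,4,5,6,7,8,9}:70
  start at 0(u): 126
  start at 2(t): 84
sum over floor = 210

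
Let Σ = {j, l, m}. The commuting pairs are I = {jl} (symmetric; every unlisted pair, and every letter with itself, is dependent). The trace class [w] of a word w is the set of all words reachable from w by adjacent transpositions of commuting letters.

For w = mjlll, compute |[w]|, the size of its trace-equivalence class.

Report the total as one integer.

drop 0:m onto floor
drop 1:j onto {0:m}
drop 2:l onto {0:m}
drop 3:l onto {2:l}
drop 4:l onto {3:l}
ground layer = {0:m}
drop-orders for the pieces not yet dropped (sum over which currently-grounded one goes next):
  1 to go: {1} 1  {4} 1
  2 to go: {1,4} 2  {3,4} 1
  3 to go: {1,3,4} 3  {2,3,4} 1
  if 0:m drops first: 4 orders

4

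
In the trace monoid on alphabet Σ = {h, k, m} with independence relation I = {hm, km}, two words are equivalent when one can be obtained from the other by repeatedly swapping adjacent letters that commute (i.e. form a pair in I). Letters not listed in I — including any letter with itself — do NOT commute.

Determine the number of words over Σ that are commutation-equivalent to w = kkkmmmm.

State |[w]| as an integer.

#0=k has no predecessor
#1=k depends on [0:k]
#2=k depends on [1:k]
#3=m has no predecessor
#4=m depends on [3:m]
#5=m depends on [4:m]
#6=m depends on [5:m]
sources: [0:k, 3:m]
N(rest) = Σ N(rest − s) over sources s of rest; N(one piece) = 1:
  size 1 → [2]=1  [6]=1
  size 2 → [1,2]=1  [2,6]=2  [5,6]=1
  size 3 → [0,1,2]=1  [1,2,6]=3  [2,5,6]=3  [4,5,6]=1
  size 4 → [0,1,2,6]=4  [1,2,5,6]=6  [2,4,5,6]=4  [3,4,5,6]=1
  size 5 → [0,1,2,5,6]=10  [1,2,4,5,6]=10  [2,3,4,5,6]=5
  first=0(k) contributes 15
  first=3(m) contributes 20
|[w]| = 35

35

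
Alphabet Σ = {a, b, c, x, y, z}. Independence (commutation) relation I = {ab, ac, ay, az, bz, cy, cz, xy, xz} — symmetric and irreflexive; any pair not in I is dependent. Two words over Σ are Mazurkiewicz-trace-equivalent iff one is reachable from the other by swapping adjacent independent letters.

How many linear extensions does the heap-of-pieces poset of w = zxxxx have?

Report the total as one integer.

#0=z has no predecessor
#1=x has no predecessor
#2=x depends on [1:x]
#3=x depends on [2:x]
#4=x depends on [3:x]
sources: [0:z, 1:x]
N(rest) = Σ N(rest − s) over sources s of rest; N(one piece) = 1:
  size 1 → [0]=1  [4]=1
  size 2 → [0,4]=2  [3,4]=1
  size 3 → [0,3,4]=3  [2,3,4]=1
  first=0(z) contributes 1
  first=1(x) contributes 4
|[w]| = 5

5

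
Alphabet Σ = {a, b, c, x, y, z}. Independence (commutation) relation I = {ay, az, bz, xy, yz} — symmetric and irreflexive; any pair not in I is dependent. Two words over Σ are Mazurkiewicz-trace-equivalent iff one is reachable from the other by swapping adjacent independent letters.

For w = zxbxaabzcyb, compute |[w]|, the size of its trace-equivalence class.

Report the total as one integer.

4

piece 0:z — minimal
piece 1:x rests on {0:z}
piece 2:b rests on {1:x}
piece 3:x rests on {2:b}
piece 4:a rests on {3:x}
piece 5:a rests on {4:a}
piece 6:b rests on {5:a}
piece 7:z rests on {3:x}
piece 8:c rests on {6:b, 7:z}
piece 9:y rests on {8:c}
piece 10:b rests on {9:y}
minimal pieces: {0:z}
ways to finish when only these pieces remain (= sum over removing one remaining piece with nothing left below it):
  1 left: {10}→1
  2 left: {9,10}→1
  3 left: {8,9,10}→1
  4 left: {6,8,9,10}→1  {7,8,9,10}→1
  5 left: {5,6,8,9,10}→1  {6,7,8,9,10}→2
  6 left: {4,5,6,8,9,10}→1  {5,6,7,8,9,10}→3
  7 left: {4,5,6,7,8,9,10}→4
  8 left: {3,4,5,6,7,8,9,10}→4
  9 left: {2,3,4,5,6,7,8,9,10}→4
  placing 0:z first → 4 extensions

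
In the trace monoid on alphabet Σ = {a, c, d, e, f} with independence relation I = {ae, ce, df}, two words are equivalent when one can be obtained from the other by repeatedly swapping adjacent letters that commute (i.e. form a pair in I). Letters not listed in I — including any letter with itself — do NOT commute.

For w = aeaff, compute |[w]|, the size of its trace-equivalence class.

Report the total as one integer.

#0=a has no predecessor
#1=e has no predecessor
#2=a depends on [0:a]
#3=f depends on [1:e, 2:a]
#4=f depends on [3:f]
sources: [0:a, 1:e]
N(rest) = Σ N(rest − s) over sources s of rest; N(one piece) = 1:
  size 1 → [4]=1
  size 2 → [3,4]=1
  size 3 → [1,3,4]=1  [2,3,4]=1
  first=0(a) contributes 2
  first=1(e) contributes 1
|[w]| = 3

3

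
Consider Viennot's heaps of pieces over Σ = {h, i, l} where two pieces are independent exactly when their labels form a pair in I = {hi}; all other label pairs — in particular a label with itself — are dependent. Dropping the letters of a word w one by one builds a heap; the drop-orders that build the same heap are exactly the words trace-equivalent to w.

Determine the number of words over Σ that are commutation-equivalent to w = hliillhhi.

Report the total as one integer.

piece 0:h — minimal
piece 1:l rests on {0:h}
piece 2:i rests on {1:l}
piece 3:i rests on {2:i}
piece 4:l rests on {3:i}
piece 5:l rests on {4:l}
piece 6:h rests on {5:l}
piece 7:h rests on {6:h}
piece 8:i rests on {5:l}
minimal pieces: {0:h}
ways to finish when only these pieces remain (= sum over removing one remaining piece with nothing left below it):
  1 left: {7}→1  {8}→1
  2 left: {6,7}→1  {7,8}→2
  3 left: {6,7,8}→3
  4 left: {5,6,7,8}→3
  5 left: {4,5,6,7,8}→3
  6 left: {3,4,5,6,7,8}→3
  7 left: {2,3,4,5,6,7,8}→3
  placing 0:h first → 3 extensions

3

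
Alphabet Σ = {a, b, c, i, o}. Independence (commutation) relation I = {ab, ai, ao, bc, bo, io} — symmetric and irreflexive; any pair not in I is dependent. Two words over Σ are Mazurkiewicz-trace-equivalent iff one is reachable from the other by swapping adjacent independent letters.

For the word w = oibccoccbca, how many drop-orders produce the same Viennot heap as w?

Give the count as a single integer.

piece 0:o — minimal
piece 1:i — minimal
piece 2:b rests on {1:i}
piece 3:c rests on {0:o, 1:i}
piece 4:c rests on {3:c}
piece 5:o rests on {4:c}
piece 6:c rests on {5:o}
piece 7:c rests on {6:c}
piece 8:b rests on {2:b}
piece 9:c rests on {7:c}
piece 10:a rests on {9:c}
minimal pieces: {0:o, 1:i}
ways to finish when only these pieces remain (= sum over removing one remaining piece with nothing left below it):
  1 left: {8}→1  {10}→1
  2 left: {2,8}→1  {8,10}→2  {9,10}→1
  3 left: {2,8,10}→3  {7,9,10}→1  {8,9,10}→3
  4 left: {2,8,9,10}→6  {6,7,9,10}→1  {7,8,9,10}→4
  5 left: {2,7,8,9,10}→10  {5,6,7,9,10}→1  {6,7,8,9,10}→5
  6 left: {2,6,7,8,9,10}→15  {4,5,6,7,9,10}→1  {5,6,7,8,9,10}→6
  7 left: {2,5,6,7,8,9,10}→21  {3,4,5,6,7,9,10}→1  {4,5,6,7,8,9,10}→7
  8 left: {0,3,4,5,6,7,9,10}→1  {2,4,5,6,7,8,9,10}→28  {3,4,5,6,7,8,9,10}→8
  9 left: {0,3,4,5,6,7,8,9,10}→9  {2,3,4,5,6,7,8,9,10}→36
  placing 0:o first → 36 extensions
  placing 1:i first → 45 extensions
total linear extensions = 81

81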